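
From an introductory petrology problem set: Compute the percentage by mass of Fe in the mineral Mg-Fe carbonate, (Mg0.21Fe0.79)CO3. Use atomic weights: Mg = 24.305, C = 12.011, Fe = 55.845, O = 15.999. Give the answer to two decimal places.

M((Mg0.21Fe0.79)CO3) = 109.230 g/mol.
Fe contributes 0.79 × 55.845 = 44.118 g per mole.
44.118/109.230 = 0.4039 → 40.39%.

40.39 wt%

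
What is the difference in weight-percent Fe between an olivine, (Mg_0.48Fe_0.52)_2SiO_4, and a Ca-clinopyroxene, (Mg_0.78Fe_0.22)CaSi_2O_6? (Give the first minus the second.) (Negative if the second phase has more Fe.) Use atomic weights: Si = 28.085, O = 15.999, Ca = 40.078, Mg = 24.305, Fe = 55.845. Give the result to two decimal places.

First mineral: 58.079 g Fe in 173.493 g formula = 33.48 wt% Fe.
Second mineral: 12.286 g Fe in 223.486 g formula = 5.50 wt% Fe.
33.48% − 5.50% gives a difference of 27.98 percentage points.

27.98 percentage points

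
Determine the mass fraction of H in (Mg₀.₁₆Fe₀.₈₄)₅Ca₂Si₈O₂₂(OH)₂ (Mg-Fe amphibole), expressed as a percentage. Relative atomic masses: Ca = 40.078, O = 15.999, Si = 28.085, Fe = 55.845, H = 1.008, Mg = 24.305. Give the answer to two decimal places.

0.21 mass %

Formula mass = 0.80*24.305 + 4.20*55.845 + 2*40.078 + 8*28.085 + 24*15.999 + 2*1.008 = 944.821 g/mol, of which 2.016 g is H.
So H makes up 2.016/944.821 = 0.0021 of the mass, i.e. 0.21%.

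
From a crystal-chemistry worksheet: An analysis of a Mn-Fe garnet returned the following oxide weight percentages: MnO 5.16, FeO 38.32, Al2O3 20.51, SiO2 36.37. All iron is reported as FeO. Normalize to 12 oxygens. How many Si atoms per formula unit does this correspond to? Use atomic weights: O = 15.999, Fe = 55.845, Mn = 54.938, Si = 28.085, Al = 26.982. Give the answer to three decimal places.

3.001 Si apfu

MnO (M=70.937): mol = 0.07274; Mn = 0.07274, O = 0.07274.
FeO (M=71.844): mol = 0.53338; Fe = 0.53338, O = 0.53338.
Al2O3 (M=101.961): mol = 0.20116; Al = 0.40232, O = 0.60348.
SiO2 (M=60.083): mol = 0.60533; Si = 0.60533, O = 1.21066.
ΣO = 2.42026; factor = 12/ΣO = 4.95814.
Si apfu = 0.60533 × 4.95814 = 3.001.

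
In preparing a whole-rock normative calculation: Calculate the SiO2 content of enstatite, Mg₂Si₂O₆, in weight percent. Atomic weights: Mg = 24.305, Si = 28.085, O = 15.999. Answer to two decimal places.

M(Mg₂Si₂O₆) = 200.774 g/mol; M(SiO2) = 60.083 g/mol.
Moles SiO2 per formula unit = 2 Si ÷ 1 = 2.0000.
SiO2 fraction = (2.0000 × 60.083) / 200.774 = 120.166/200.774 = 0.5985.

59.85 wt%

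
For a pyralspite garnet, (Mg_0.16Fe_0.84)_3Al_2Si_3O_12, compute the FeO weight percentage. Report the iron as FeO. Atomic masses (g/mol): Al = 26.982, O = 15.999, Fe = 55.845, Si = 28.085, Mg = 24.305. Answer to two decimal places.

37.51 wt%

M((Mg_0.16Fe_0.84)_3Al_2Si_3O_12) = 482.603 g/mol; M(FeO) = 71.844 g/mol.
Moles FeO per formula unit = 2.52 Fe ÷ 1 = 2.5200.
FeO fraction = (2.5200 × 71.844) / 482.603 = 181.047/482.603 = 0.3751.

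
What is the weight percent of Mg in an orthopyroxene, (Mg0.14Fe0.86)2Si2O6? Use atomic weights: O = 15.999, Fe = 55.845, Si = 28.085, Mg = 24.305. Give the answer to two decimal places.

2.67 weight percent

Formula mass = 0.28×24.305 + 1.72×55.845 + 2×28.085 + 6×15.999 = 255.023 g/mol, of which 6.805 g is Mg.
So Mg makes up 6.805/255.023 = 0.0267 of the mass, i.e. 2.67%.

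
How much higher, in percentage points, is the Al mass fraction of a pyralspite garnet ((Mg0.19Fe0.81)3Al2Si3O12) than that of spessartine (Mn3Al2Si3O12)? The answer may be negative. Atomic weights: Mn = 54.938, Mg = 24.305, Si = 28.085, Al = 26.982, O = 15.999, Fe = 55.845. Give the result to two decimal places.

0.35 percentage points

First mineral: 53.964 g Al in 479.764 g formula = 11.25 wt% Al.
Second mineral: 53.964 g Al in 495.021 g formula = 10.90 wt% Al.
11.25% − 10.90% gives a difference of 0.35 percentage points.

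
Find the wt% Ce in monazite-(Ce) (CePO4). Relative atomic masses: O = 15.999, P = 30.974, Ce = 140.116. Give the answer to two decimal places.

59.60 mass %

Formula mass = 1×140.116 + 1×30.974 + 4×15.999 = 235.086 g/mol, of which 140.116 g is Ce.
So Ce makes up 140.116/235.086 = 0.5960 of the mass, i.e. 59.60%.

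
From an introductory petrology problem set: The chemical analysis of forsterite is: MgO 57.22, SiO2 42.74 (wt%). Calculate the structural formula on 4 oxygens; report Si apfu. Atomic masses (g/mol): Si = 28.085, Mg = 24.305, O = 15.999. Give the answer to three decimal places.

1.001 Si apfu

MgO (M=40.304): mol = 1.41971; Mg = 1.41971, O = 1.41971.
SiO2 (M=60.083): mol = 0.71135; Si = 0.71135, O = 1.42270.
ΣO = 2.84241; factor = 4/ΣO = 1.40726.
Si apfu = 0.71135 × 1.40726 = 1.001.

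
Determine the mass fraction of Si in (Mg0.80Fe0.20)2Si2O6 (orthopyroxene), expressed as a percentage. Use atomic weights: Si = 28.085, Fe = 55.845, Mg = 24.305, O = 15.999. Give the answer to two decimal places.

M((Mg0.80Fe0.20)2Si2O6) = 213.390 g/mol.
Si contributes 2 × 28.085 = 56.170 g per mole.
56.170/213.390 = 0.2632 → 26.32%.

26.32 mass %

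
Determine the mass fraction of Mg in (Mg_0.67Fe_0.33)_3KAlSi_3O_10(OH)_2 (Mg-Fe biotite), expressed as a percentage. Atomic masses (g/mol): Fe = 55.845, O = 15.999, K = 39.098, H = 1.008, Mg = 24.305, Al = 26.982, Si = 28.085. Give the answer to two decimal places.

Molar mass of (Mg_0.67Fe_0.33)_3KAlSi_3O_10(OH)_2: 2.01×24.305 + 0.99×55.845 + 1×39.098 + 1×26.982 + 3×28.085 + 12×15.999 + 2×1.008 = 448.479 g/mol.
Mass of Mg per formula unit: 2.01 × 24.305 = 48.853 g.
Weight fraction Mg = 48.853 / 448.479 = 0.1089.

10.89 mass %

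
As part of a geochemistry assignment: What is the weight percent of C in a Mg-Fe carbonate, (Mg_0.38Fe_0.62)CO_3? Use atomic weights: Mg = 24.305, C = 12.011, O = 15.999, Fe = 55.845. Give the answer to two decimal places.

M((Mg_0.38Fe_0.62)CO_3) = 103.868 g/mol.
C contributes 1 × 12.011 = 12.011 g per mole.
12.011/103.868 = 0.1156 → 11.56%.

11.56 weight percent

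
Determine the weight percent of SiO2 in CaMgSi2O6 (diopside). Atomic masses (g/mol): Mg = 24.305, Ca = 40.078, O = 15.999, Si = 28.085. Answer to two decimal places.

55.49 wt%

Molar mass of CaMgSi2O6 = 1*40.078 + 1*24.305 + 2*28.085 + 6*15.999 = 216.547 g/mol.
Each formula unit contains 2 Si, equivalent to 2/1 = 2.0000 mol SiO2.
M(SiO2) = 1×28.085 + 2×15.999 = 60.083 g/mol.
Mass of SiO2 per formula unit = 2.0000 × 60.083 = 120.166 g.
SiO2 wt% = 120.166 / 216.547 × 100 = 55.49%.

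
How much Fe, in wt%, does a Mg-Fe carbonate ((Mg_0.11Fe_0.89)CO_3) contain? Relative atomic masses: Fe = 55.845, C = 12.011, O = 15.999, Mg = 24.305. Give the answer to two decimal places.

M((Mg_0.11Fe_0.89)CO_3) = 112.384 g/mol.
Fe contributes 0.89 × 55.845 = 49.702 g per mole.
49.702/112.384 = 0.4423 → 44.23%.

44.23 wt%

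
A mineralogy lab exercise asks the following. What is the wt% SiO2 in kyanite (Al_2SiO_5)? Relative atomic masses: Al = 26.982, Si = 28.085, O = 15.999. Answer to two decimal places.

37.08 wt%

Molar mass of Al_2SiO_5 = 2×26.982 + 1×28.085 + 5×15.999 = 162.044 g/mol.
Each formula unit contains 1 Si, equivalent to 1/1 = 1.0000 mol SiO2.
M(SiO2) = 1×28.085 + 2×15.999 = 60.083 g/mol.
Mass of SiO2 per formula unit = 1.0000 × 60.083 = 60.083 g.
SiO2 wt% = 60.083 / 162.044 × 100 = 37.08%.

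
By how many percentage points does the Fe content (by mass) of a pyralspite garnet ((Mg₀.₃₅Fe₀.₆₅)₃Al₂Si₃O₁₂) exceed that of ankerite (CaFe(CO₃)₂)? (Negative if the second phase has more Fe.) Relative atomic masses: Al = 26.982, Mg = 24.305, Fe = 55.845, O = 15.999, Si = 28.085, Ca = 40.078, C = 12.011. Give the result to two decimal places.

-2.42 percentage points

M((Mg₀.₃₅Fe₀.₆₅)₃Al₂Si₃O₁₂) = 464.625 g/mol, so wt% Fe = 108.898/464.625 × 100 = 23.44%.
M(CaFe(CO₃)₂) = 215.939 g/mol, so wt% Fe = 55.845/215.939 × 100 = 25.86%.
23.44 − 25.86 = -2.42 pp.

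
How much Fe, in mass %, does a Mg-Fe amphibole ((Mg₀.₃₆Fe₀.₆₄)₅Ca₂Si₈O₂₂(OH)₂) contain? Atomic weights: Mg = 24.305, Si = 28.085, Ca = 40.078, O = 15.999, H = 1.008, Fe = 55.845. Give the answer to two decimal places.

Molar mass of (Mg₀.₃₆Fe₀.₆₄)₅Ca₂Si₈O₂₂(OH)₂: 1.80·24.305 + 3.20·55.845 + 2·40.078 + 8·28.085 + 24·15.999 + 2·1.008 = 913.281 g/mol.
Mass of Fe per formula unit: 3.20 × 55.845 = 178.704 g.
Weight fraction Fe = 178.704 / 913.281 = 0.1957.

19.57 mass %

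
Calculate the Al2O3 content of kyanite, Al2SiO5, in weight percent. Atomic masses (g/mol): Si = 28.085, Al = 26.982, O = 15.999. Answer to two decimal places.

Formula mass = 162.044 g/mol.
2 Al → 1.0000 mol Al2O3 per formula unit; M(Al2O3) = 101.961, so Al2O3 mass = 101.961 g.
101.961/162.044 × 100 = 62.92 wt%.

62.92 wt%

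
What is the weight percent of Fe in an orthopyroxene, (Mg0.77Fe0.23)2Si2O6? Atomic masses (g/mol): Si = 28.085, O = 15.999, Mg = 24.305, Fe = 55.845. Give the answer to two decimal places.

Molar mass of (Mg0.77Fe0.23)2Si2O6: 1.54*24.305 + 0.46*55.845 + 2*28.085 + 6*15.999 = 215.282 g/mol.
Mass of Fe per formula unit: 0.46 × 55.845 = 25.689 g.
Weight fraction Fe = 25.689 / 215.282 = 0.1193.

11.93 wt%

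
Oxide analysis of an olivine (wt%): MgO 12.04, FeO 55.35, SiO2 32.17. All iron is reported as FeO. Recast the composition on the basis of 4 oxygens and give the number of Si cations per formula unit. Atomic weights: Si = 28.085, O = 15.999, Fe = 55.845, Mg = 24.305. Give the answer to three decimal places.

12.04 wt% MgO ÷ 40.304 g/mol = 0.29873 mol, giving 0.29873 Mg and 0.29873 O.
55.35 wt% FeO ÷ 71.844 g/mol = 0.77042 mol, giving 0.77042 Fe and 0.77042 O.
32.17 wt% SiO2 ÷ 60.083 g/mol = 0.53543 mol, giving 0.53543 Si and 1.07086 O.
Oxygen sums to 2.14001; scaling by 4/2.14001 = 1.86915 puts the formula on 4 O.
Si: 0.53543 × 1.86915 = 1.001 atoms per formula unit.

1.001 Si apfu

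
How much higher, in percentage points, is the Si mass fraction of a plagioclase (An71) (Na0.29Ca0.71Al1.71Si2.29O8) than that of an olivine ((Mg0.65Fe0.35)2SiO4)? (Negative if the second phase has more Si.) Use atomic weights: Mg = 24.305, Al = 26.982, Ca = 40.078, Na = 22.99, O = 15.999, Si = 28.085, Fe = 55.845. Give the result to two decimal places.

6.26 percentage points

Si in Na0.29Ca0.71Al1.71Si2.29O8: molar mass 273.568 g/mol; 2.29×28.085 = 64.315 g → 23.51 wt%.
Si in (Mg0.65Fe0.35)2SiO4: molar mass 162.769 g/mol; 1×28.085 = 28.085 g → 17.25 wt%.
Difference = 23.51 − 17.25 = 6.26 percentage points.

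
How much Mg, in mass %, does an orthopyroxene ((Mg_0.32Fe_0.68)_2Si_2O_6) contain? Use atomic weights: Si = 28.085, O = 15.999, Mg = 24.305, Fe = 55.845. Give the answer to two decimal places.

M((Mg_0.32Fe_0.68)_2Si_2O_6) = 243.668 g/mol.
Mg contributes 0.64 × 24.305 = 15.555 g per mole.
15.555/243.668 = 0.0638 → 6.38%.

6.38 mass %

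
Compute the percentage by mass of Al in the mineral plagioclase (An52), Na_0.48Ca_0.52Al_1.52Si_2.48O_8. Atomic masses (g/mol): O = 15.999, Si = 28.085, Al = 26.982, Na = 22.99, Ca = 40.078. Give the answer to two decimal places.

15.16 mass %

Formula mass = 0.48×22.99 + 0.52×40.078 + 1.52×26.982 + 2.48×28.085 + 8×15.999 = 270.531 g/mol, of which 41.013 g is Al.
So Al makes up 41.013/270.531 = 0.1516 of the mass, i.e. 15.16%.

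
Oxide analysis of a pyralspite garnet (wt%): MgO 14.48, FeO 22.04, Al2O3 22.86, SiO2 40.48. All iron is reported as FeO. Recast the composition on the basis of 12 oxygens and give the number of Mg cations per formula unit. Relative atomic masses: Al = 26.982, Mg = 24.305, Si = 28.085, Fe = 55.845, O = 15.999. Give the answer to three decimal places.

1.605 Mg apfu

MgO (M=40.304): mol = 0.35927; Mg = 0.35927, O = 0.35927.
FeO (M=71.844): mol = 0.30678; Fe = 0.30678, O = 0.30678.
Al2O3 (M=101.961): mol = 0.22420; Al = 0.44840, O = 0.67260.
SiO2 (M=60.083): mol = 0.67373; Si = 0.67373, O = 1.34746.
ΣO = 2.68611; factor = 12/ΣO = 4.46743.
Mg apfu = 0.35927 × 4.46743 = 1.605.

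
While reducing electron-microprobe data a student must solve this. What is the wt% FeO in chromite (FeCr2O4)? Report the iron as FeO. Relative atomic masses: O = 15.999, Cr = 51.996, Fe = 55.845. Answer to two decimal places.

M(FeCr2O4) = 223.833 g/mol; M(FeO) = 71.844 g/mol.
Moles FeO per formula unit = 1 Fe ÷ 1 = 1.0000.
FeO fraction = (1.0000 × 71.844) / 223.833 = 71.844/223.833 = 0.3210.

32.10 wt%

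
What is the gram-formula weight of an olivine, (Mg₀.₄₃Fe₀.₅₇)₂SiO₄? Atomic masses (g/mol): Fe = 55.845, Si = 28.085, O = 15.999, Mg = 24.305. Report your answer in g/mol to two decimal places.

176.65 g/mol

Mg: 0.86 × 24.305 = 20.9023
Fe: 1.14 × 55.845 = 63.6633
Si: 1 × 28.085 = 28.0850
O: 4 × 15.999 = 63.9960
Summing the contributions gives the formula mass.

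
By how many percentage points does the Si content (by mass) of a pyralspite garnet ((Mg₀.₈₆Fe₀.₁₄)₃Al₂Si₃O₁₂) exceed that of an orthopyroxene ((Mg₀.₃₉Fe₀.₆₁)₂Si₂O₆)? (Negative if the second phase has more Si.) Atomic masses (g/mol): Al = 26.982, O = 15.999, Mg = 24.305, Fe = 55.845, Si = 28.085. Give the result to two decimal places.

-3.24 percentage points

M((Mg₀.₈₆Fe₀.₁₄)₃Al₂Si₃O₁₂) = 416.369 g/mol, so wt% Si = 84.255/416.369 × 100 = 20.24%.
M((Mg₀.₃₉Fe₀.₆₁)₂Si₂O₆) = 239.253 g/mol, so wt% Si = 56.170/239.253 × 100 = 23.48%.
20.24 − 23.48 = -3.24 pp.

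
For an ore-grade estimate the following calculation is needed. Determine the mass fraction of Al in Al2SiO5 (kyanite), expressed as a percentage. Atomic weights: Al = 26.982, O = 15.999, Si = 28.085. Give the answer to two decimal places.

33.30 weight percent

Formula mass = 2·26.982 + 1·28.085 + 5·15.999 = 162.044 g/mol, of which 53.964 g is Al.
So Al makes up 53.964/162.044 = 0.3330 of the mass, i.e. 33.30%.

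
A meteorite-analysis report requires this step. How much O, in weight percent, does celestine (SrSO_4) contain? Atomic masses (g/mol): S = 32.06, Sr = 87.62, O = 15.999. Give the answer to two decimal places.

34.84 weight percent

Formula mass = 1·87.62 + 1·32.06 + 4·15.999 = 183.676 g/mol, of which 63.996 g is O.
So O makes up 63.996/183.676 = 0.3484 of the mass, i.e. 34.84%.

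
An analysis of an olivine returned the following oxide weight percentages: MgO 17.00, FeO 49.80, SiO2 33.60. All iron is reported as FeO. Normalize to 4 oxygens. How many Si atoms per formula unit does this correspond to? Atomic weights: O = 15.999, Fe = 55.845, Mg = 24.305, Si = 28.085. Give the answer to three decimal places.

MgO: 17.00/40.304 = 0.42179 mol → 0.42179 mol Mg, 0.42179 mol O.
FeO: 49.80/71.844 = 0.69317 mol → 0.69317 mol Fe, 0.69317 mol O.
SiO2: 33.60/60.083 = 0.55923 mol → 0.55923 mol Si, 1.11846 mol O.
Total oxygen = 2.23342 mol. Normalization factor = 4/2.23342 = 1.79098.
Si per 4 O = 0.55923 × 1.79098 = 1.002.

1.002 Si apfu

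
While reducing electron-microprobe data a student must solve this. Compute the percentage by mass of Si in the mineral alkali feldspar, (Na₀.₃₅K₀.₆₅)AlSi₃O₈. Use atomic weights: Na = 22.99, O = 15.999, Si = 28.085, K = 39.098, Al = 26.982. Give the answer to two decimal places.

Formula mass = 0.35·22.99 + 0.65·39.098 + 1·26.982 + 3·28.085 + 8·15.999 = 272.689 g/mol, of which 84.255 g is Si.
So Si makes up 84.255/272.689 = 0.3090 of the mass, i.e. 30.90%.

30.90 mass %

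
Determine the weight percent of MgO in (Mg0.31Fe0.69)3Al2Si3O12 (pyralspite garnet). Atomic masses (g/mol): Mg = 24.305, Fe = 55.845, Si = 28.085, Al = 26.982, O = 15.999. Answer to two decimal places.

8.00 wt%

Formula mass = 468.410 g/mol.
0.93 Mg → 0.9300 mol MgO per formula unit; M(MgO) = 40.304, so MgO mass = 37.483 g.
37.483/468.410 × 100 = 8.00 wt%.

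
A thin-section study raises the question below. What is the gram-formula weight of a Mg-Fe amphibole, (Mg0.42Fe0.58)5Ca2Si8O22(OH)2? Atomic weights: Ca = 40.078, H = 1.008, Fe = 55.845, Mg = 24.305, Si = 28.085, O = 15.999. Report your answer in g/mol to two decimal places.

903.82 g/mol

M = 2.10*24.305 + 2.90*55.845 + 2*40.078 + 8*28.085 + 24*15.999 + 2*1.008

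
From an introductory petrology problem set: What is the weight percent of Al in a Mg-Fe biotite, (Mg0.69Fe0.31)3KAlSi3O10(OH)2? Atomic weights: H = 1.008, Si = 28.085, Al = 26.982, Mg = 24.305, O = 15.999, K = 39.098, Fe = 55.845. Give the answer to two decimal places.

6.04 wt%

Molar mass of (Mg0.69Fe0.31)3KAlSi3O10(OH)2: 2.07×24.305 + 0.93×55.845 + 1×39.098 + 1×26.982 + 3×28.085 + 12×15.999 + 2×1.008 = 446.586 g/mol.
Mass of Al per formula unit: 1 × 26.982 = 26.982 g.
Weight fraction Al = 26.982 / 446.586 = 0.0604.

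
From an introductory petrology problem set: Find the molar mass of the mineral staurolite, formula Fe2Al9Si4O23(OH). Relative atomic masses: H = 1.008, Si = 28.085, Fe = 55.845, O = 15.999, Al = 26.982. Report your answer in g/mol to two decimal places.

851.85 g/mol

M = 2(55.845) + 9(26.982) + 4(28.085) + 24(15.999) + 1(1.008)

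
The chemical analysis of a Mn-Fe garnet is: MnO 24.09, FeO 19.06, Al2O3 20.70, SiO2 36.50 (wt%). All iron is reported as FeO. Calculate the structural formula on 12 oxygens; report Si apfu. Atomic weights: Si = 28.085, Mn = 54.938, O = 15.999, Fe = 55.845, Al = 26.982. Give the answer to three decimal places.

MnO (M=70.937): mol = 0.33960; Mn = 0.33960, O = 0.33960.
FeO (M=71.844): mol = 0.26530; Fe = 0.26530, O = 0.26530.
Al2O3 (M=101.961): mol = 0.20302; Al = 0.40604, O = 0.60906.
SiO2 (M=60.083): mol = 0.60749; Si = 0.60749, O = 1.21498.
ΣO = 2.42894; factor = 12/ΣO = 4.94043.
Si apfu = 0.60749 × 4.94043 = 3.001.

3.001 Si apfu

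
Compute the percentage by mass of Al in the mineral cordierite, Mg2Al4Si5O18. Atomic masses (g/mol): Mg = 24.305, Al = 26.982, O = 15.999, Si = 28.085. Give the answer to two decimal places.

18.45 wt%

M(Mg2Al4Si5O18) = 584.945 g/mol.
Al contributes 4 × 26.982 = 107.928 g per mole.
107.928/584.945 = 0.1845 → 18.45%.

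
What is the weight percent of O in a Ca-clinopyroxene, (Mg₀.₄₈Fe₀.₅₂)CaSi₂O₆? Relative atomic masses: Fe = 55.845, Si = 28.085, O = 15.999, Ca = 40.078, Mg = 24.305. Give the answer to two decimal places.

41.21 weight percent

M((Mg₀.₄₈Fe₀.₅₂)CaSi₂O₆) = 232.948 g/mol.
O contributes 6 × 15.999 = 95.994 g per mole.
95.994/232.948 = 0.4121 → 41.21%.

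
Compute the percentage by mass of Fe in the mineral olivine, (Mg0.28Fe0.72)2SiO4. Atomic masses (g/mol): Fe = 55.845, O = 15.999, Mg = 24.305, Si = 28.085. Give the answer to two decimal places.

Molar mass of (Mg0.28Fe0.72)2SiO4: 0.56×24.305 + 1.44×55.845 + 1×28.085 + 4×15.999 = 186.109 g/mol.
Mass of Fe per formula unit: 1.44 × 55.845 = 80.417 g.
Weight fraction Fe = 80.417 / 186.109 = 0.4321.

43.21 wt%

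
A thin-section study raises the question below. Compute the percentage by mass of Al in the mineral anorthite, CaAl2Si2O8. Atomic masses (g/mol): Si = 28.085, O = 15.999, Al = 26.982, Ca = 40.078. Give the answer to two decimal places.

19.40 mass %

Formula mass = 1·40.078 + 2·26.982 + 2·28.085 + 8·15.999 = 278.204 g/mol, of which 53.964 g is Al.
So Al makes up 53.964/278.204 = 0.1940 of the mass, i.e. 19.40%.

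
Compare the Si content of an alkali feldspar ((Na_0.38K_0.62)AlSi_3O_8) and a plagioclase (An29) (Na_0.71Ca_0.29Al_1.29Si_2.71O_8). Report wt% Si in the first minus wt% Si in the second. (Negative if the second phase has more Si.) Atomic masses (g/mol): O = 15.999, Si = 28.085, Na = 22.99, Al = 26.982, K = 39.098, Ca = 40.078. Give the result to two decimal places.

2.43 percentage points

First mineral: 84.255 g Si in 272.206 g formula = 30.95 wt% Si.
Second mineral: 76.110 g Si in 266.855 g formula = 28.52 wt% Si.
30.95% − 28.52% gives a difference of 2.43 percentage points.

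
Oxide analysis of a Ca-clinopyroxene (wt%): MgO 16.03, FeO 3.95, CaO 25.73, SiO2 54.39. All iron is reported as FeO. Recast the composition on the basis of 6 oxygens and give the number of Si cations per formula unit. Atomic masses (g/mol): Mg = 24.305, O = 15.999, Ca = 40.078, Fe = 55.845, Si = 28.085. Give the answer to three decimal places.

MgO: 16.03/40.304 = 0.39773 mol → 0.39773 mol Mg, 0.39773 mol O.
FeO: 3.95/71.844 = 0.05498 mol → 0.05498 mol Fe, 0.05498 mol O.
CaO: 25.73/56.077 = 0.45883 mol → 0.45883 mol Ca, 0.45883 mol O.
SiO2: 54.39/60.083 = 0.90525 mol → 0.90525 mol Si, 1.81050 mol O.
Total oxygen = 2.72204 mol. Normalization factor = 6/2.72204 = 2.20423.
Si per 6 O = 0.90525 × 2.20423 = 1.995.

1.995 Si apfu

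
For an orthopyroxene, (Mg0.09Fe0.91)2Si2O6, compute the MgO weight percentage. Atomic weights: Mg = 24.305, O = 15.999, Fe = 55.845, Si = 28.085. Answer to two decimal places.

2.81 wt%

Formula mass = 258.177 g/mol.
0.18 Mg → 0.1800 mol MgO per formula unit; M(MgO) = 40.304, so MgO mass = 7.255 g.
7.255/258.177 × 100 = 2.81 wt%.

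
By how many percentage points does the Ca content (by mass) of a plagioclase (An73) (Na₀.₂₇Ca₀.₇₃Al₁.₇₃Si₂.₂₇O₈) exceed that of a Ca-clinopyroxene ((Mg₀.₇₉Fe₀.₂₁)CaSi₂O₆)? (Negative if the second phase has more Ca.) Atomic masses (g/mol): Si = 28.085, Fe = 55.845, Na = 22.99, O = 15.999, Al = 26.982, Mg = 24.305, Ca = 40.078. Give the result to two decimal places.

-7.28 percentage points

First mineral: 29.257 g Ca in 273.888 g formula = 10.68 wt% Ca.
Second mineral: 40.078 g Ca in 223.170 g formula = 17.96 wt% Ca.
10.68% − 17.96% gives a difference of -7.28 percentage points.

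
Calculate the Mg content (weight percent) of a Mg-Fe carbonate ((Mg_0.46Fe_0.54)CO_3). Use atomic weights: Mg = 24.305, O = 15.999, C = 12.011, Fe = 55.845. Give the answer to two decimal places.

M((Mg_0.46Fe_0.54)CO_3) = 101.345 g/mol.
Mg contributes 0.46 × 24.305 = 11.180 g per mole.
11.180/101.345 = 0.1103 → 11.03%.

11.03 weight percent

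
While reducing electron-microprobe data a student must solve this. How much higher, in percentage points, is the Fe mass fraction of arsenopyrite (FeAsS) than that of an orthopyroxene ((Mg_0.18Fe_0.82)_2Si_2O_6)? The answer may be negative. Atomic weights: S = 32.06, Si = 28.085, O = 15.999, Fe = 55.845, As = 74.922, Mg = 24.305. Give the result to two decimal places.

First mineral: 55.845 g Fe in 162.827 g formula = 34.30 wt% Fe.
Second mineral: 91.586 g Fe in 252.500 g formula = 36.27 wt% Fe.
34.30% − 36.27% gives a difference of -1.97 percentage points.

-1.97 percentage points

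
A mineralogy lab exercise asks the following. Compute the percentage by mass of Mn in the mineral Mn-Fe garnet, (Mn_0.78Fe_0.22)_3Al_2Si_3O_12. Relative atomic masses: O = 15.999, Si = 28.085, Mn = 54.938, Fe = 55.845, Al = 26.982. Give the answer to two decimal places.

25.94 weight percent

M((Mn_0.78Fe_0.22)_3Al_2Si_3O_12) = 495.620 g/mol.
Mn contributes 2.34 × 54.938 = 128.555 g per mole.
128.555/495.620 = 0.2594 → 25.94%.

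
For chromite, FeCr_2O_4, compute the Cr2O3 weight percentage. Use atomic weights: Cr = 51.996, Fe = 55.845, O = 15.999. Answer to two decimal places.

Molar mass of FeCr_2O_4 = 1×55.845 + 2×51.996 + 4×15.999 = 223.833 g/mol.
Each formula unit contains 2 Cr, equivalent to 2/2 = 1.0000 mol Cr2O3.
M(Cr2O3) = 2×51.996 + 3×15.999 = 151.989 g/mol.
Mass of Cr2O3 per formula unit = 1.0000 × 151.989 = 151.989 g.
Cr2O3 wt% = 151.989 / 223.833 × 100 = 67.90%.

67.90 wt%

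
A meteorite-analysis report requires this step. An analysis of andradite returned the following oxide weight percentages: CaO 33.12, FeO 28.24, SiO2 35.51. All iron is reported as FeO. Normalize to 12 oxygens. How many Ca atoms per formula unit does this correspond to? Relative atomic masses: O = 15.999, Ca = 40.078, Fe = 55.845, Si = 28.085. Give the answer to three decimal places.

CaO (M=56.077): mol = 0.59062; Ca = 0.59062, O = 0.59062.
FeO (M=71.844): mol = 0.39307; Fe = 0.39307, O = 0.39307.
SiO2 (M=60.083): mol = 0.59102; Si = 0.59102, O = 1.18204.
ΣO = 2.16573; factor = 12/ΣO = 5.54086.
Ca apfu = 0.59062 × 5.54086 = 3.273.

3.273 Ca apfu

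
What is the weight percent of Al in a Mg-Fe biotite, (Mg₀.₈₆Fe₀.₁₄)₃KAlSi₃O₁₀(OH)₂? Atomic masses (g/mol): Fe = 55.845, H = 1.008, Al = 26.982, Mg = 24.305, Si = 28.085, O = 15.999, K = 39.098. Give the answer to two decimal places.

M((Mg₀.₈₆Fe₀.₁₄)₃KAlSi₃O₁₀(OH)₂) = 430.501 g/mol.
Al contributes 1 × 26.982 = 26.982 g per mole.
26.982/430.501 = 0.0627 → 6.27%.

6.27 weight percent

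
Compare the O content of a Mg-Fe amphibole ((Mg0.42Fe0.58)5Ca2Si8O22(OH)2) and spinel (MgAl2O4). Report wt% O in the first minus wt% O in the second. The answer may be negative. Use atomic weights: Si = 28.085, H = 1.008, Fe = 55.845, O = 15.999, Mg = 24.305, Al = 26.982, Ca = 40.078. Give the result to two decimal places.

M((Mg0.42Fe0.58)5Ca2Si8O22(OH)2) = 903.819 g/mol, so wt% O = 383.976/903.819 × 100 = 42.48%.
M(MgAl2O4) = 142.265 g/mol, so wt% O = 63.996/142.265 × 100 = 44.98%.
42.48 − 44.98 = -2.50 pp.

-2.50 percentage points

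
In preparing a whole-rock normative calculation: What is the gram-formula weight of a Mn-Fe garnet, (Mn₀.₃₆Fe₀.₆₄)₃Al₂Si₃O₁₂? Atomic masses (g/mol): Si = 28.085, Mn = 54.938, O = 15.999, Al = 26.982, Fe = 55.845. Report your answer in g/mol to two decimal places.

496.76 g/mol

Mn: 1.08 × 54.938 = 59.3330
Fe: 1.92 × 55.845 = 107.2224
Al: 2 × 26.982 = 53.9640
Si: 3 × 28.085 = 84.2550
O: 12 × 15.999 = 191.9880
Summing the contributions gives the formula mass.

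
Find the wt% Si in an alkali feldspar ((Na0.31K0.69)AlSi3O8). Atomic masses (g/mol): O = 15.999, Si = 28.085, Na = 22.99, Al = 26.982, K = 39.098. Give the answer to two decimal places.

30.82 mass %

Molar mass of (Na0.31K0.69)AlSi3O8: 0.31*22.99 + 0.69*39.098 + 1*26.982 + 3*28.085 + 8*15.999 = 273.334 g/mol.
Mass of Si per formula unit: 3 × 28.085 = 84.255 g.
Weight fraction Si = 84.255 / 273.334 = 0.3082.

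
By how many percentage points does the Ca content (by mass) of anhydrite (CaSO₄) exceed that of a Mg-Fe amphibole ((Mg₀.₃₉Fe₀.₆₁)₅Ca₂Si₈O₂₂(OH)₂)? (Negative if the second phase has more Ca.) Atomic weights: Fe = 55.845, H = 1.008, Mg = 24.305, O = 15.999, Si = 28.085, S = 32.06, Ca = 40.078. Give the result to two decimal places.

First mineral: 40.078 g Ca in 136.134 g formula = 29.44 wt% Ca.
Second mineral: 80.156 g Ca in 908.550 g formula = 8.82 wt% Ca.
29.44% − 8.82% gives a difference of 20.62 percentage points.

20.62 percentage points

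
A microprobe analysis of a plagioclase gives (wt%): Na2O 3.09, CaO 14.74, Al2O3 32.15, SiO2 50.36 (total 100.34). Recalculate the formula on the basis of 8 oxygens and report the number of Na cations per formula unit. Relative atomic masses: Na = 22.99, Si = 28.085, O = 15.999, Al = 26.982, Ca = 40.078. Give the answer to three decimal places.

Na2O: 3.09/61.979 = 0.04986 mol → 0.09972 mol Na, 0.04986 mol O.
CaO: 14.74/56.077 = 0.26285 mol → 0.26285 mol Ca, 0.26285 mol O.
Al2O3: 32.15/101.961 = 0.31532 mol → 0.63064 mol Al, 0.94596 mol O.
SiO2: 50.36/60.083 = 0.83817 mol → 0.83817 mol Si, 1.67634 mol O.
Total oxygen = 2.93501 mol. Normalization factor = 8/2.93501 = 2.72571.
Na per 8 O = 0.09972 × 2.72571 = 0.272.

0.272 Na apfu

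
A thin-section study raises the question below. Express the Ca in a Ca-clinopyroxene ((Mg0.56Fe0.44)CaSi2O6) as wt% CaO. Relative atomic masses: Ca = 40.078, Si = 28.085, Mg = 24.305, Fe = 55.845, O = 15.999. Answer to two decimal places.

24.34 wt%

Formula mass = 230.425 g/mol.
1 Ca → 1.0000 mol CaO per formula unit; M(CaO) = 56.077, so CaO mass = 56.077 g.
56.077/230.425 × 100 = 24.34 wt%.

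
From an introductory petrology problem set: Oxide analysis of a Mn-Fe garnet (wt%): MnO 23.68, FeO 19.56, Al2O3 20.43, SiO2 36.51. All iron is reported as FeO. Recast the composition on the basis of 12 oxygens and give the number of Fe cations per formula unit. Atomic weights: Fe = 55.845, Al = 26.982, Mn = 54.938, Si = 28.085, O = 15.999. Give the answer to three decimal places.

1.349 Fe apfu

MnO: 23.68/70.937 = 0.33382 mol → 0.33382 mol Mn, 0.33382 mol O.
FeO: 19.56/71.844 = 0.27226 mol → 0.27226 mol Fe, 0.27226 mol O.
Al2O3: 20.43/101.961 = 0.20037 mol → 0.40074 mol Al, 0.60111 mol O.
SiO2: 36.51/60.083 = 0.60766 mol → 0.60766 mol Si, 1.21532 mol O.
Total oxygen = 2.42251 mol. Normalization factor = 12/2.42251 = 4.95354.
Fe per 12 O = 0.27226 × 4.95354 = 1.349.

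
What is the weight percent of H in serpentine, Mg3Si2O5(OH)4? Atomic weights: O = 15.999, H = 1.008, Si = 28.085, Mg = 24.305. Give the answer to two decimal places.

Formula mass = 3·24.305 + 2·28.085 + 9·15.999 + 4·1.008 = 277.108 g/mol, of which 4.032 g is H.
So H makes up 4.032/277.108 = 0.0146 of the mass, i.e. 1.46%.

1.46 mass %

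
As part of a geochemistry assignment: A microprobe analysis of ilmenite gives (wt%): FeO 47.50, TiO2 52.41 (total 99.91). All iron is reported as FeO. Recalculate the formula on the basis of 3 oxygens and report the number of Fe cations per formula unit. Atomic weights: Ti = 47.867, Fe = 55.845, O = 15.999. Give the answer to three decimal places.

FeO (M=71.844): mol = 0.66115; Fe = 0.66115, O = 0.66115.
TiO2 (M=79.865): mol = 0.65623; Ti = 0.65623, O = 1.31246.
ΣO = 1.97361; factor = 3/ΣO = 1.52006.
Fe apfu = 0.66115 × 1.52006 = 1.005.

1.005 Fe apfu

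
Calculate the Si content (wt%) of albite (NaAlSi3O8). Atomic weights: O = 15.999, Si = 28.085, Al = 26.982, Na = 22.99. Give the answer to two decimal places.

32.13 wt%

Formula mass = 1×22.99 + 1×26.982 + 3×28.085 + 8×15.999 = 262.219 g/mol, of which 84.255 g is Si.
So Si makes up 84.255/262.219 = 0.3213 of the mass, i.e. 32.13%.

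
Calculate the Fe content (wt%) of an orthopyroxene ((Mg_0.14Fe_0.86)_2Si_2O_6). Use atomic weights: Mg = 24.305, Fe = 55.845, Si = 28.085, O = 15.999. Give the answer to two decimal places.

Molar mass of (Mg_0.14Fe_0.86)_2Si_2O_6: 0.28×24.305 + 1.72×55.845 + 2×28.085 + 6×15.999 = 255.023 g/mol.
Mass of Fe per formula unit: 1.72 × 55.845 = 96.053 g.
Weight fraction Fe = 96.053 / 255.023 = 0.3766.

37.66 wt%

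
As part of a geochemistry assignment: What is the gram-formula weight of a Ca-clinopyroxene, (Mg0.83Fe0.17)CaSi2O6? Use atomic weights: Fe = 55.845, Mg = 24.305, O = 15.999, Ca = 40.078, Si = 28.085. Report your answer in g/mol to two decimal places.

221.91 g/mol

M = 0.83·24.305 + 0.17·55.845 + 1·40.078 + 2·28.085 + 6·15.999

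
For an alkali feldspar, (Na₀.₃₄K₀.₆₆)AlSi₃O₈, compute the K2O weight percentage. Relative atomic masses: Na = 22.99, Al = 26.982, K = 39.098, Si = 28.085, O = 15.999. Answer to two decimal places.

Molar mass of (Na₀.₃₄K₀.₆₆)AlSi₃O₈ = 0.34×22.99 + 0.66×39.098 + 1×26.982 + 3×28.085 + 8×15.999 = 272.850 g/mol.
Each formula unit contains 0.66 K, equivalent to 0.66/2 = 0.3300 mol K2O.
M(K2O) = 2×39.098 + 1×15.999 = 94.195 g/mol.
Mass of K2O per formula unit = 0.3300 × 94.195 = 31.084 g.
K2O wt% = 31.084 / 272.850 × 100 = 11.39%.

11.39 wt%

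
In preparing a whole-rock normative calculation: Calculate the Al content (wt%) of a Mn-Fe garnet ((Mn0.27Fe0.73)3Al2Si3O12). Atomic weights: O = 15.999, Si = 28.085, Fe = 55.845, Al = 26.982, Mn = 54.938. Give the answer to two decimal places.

Formula mass = 0.81*54.938 + 2.19*55.845 + 2*26.982 + 3*28.085 + 12*15.999 = 497.007 g/mol, of which 53.964 g is Al.
So Al makes up 53.964/497.007 = 0.1086 of the mass, i.e. 10.86%.

10.86 wt%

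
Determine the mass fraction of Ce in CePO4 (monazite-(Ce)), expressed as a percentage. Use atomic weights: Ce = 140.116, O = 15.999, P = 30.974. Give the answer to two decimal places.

M(CePO4) = 235.086 g/mol.
Ce contributes 1 × 140.116 = 140.116 g per mole.
140.116/235.086 = 0.5960 → 59.60%.

59.60 wt%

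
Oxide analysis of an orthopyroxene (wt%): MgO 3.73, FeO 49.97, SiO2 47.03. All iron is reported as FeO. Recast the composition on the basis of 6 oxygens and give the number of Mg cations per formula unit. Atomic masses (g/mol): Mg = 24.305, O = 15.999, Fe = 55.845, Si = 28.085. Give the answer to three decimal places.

3.73 wt% MgO ÷ 40.304 g/mol = 0.09255 mol, giving 0.09255 Mg and 0.09255 O.
49.97 wt% FeO ÷ 71.844 g/mol = 0.69553 mol, giving 0.69553 Fe and 0.69553 O.
47.03 wt% SiO2 ÷ 60.083 g/mol = 0.78275 mol, giving 0.78275 Si and 1.56550 O.
Oxygen sums to 2.35358; scaling by 6/2.35358 = 2.54931 puts the formula on 6 O.
Mg: 0.09255 × 2.54931 = 0.236 atoms per formula unit.

0.236 Mg apfu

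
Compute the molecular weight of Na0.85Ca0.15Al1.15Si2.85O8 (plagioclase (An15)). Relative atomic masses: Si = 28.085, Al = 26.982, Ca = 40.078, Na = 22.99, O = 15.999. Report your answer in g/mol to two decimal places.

M = 0.85(22.99) + 0.15(40.078) + 1.15(26.982) + 2.85(28.085) + 8(15.999)

264.62 g/mol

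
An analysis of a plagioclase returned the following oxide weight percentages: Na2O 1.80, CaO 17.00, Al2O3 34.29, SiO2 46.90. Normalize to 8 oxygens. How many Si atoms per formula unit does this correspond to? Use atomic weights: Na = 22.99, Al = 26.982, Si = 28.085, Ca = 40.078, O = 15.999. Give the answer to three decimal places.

2.152 Si apfu

Na2O: 1.80/61.979 = 0.02904 mol → 0.05808 mol Na, 0.02904 mol O.
CaO: 17.00/56.077 = 0.30315 mol → 0.30315 mol Ca, 0.30315 mol O.
Al2O3: 34.29/101.961 = 0.33631 mol → 0.67262 mol Al, 1.00893 mol O.
SiO2: 46.90/60.083 = 0.78059 mol → 0.78059 mol Si, 1.56118 mol O.
Total oxygen = 2.90230 mol. Normalization factor = 8/2.90230 = 2.75643.
Si per 8 O = 0.78059 × 2.75643 = 2.152.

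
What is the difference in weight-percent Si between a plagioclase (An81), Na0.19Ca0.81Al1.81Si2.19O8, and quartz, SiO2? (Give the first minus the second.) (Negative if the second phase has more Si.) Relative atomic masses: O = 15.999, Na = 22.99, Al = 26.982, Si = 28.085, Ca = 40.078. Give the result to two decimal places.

Si in Na0.19Ca0.81Al1.81Si2.19O8: molar mass 275.167 g/mol; 2.19×28.085 = 61.506 g → 22.35 wt%.
Si in SiO2: molar mass 60.083 g/mol; 1×28.085 = 28.085 g → 46.74 wt%.
Difference = 22.35 − 46.74 = -24.39 percentage points.

-24.39 percentage points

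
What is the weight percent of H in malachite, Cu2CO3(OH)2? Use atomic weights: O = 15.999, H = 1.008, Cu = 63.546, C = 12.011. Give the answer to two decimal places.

Molar mass of Cu2CO3(OH)2: 2×63.546 + 1×12.011 + 5×15.999 + 2×1.008 = 221.114 g/mol.
Mass of H per formula unit: 2 × 1.008 = 2.016 g.
Weight fraction H = 2.016 / 221.114 = 0.0091.

0.91 weight percent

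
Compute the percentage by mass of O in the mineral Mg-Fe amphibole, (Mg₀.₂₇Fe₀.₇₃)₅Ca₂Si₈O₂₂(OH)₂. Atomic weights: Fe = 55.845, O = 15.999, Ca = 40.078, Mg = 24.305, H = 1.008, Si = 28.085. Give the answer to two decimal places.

41.40 mass %

Molar mass of (Mg₀.₂₇Fe₀.₇₃)₅Ca₂Si₈O₂₂(OH)₂: 1.35·24.305 + 3.65·55.845 + 2·40.078 + 8·28.085 + 24·15.999 + 2·1.008 = 927.474 g/mol.
Mass of O per formula unit: 24 × 15.999 = 383.976 g.
Weight fraction O = 383.976 / 927.474 = 0.4140.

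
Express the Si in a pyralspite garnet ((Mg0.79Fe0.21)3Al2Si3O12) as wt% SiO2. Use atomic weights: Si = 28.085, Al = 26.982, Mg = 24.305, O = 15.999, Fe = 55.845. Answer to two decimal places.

Formula mass = 422.992 g/mol.
3 Si → 3.0000 mol SiO2 per formula unit; M(SiO2) = 60.083, so SiO2 mass = 180.249 g.
180.249/422.992 × 100 = 42.61 wt%.

42.61 wt%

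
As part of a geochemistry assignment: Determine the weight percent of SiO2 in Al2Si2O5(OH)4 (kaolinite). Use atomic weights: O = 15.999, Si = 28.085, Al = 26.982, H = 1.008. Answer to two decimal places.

46.55 wt%

M(Al2Si2O5(OH)4) = 258.157 g/mol; M(SiO2) = 60.083 g/mol.
Moles SiO2 per formula unit = 2 Si ÷ 1 = 2.0000.
SiO2 fraction = (2.0000 × 60.083) / 258.157 = 120.166/258.157 = 0.4655.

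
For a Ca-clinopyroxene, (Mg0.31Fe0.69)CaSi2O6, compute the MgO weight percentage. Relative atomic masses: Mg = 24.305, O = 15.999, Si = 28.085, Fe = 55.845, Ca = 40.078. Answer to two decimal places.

M((Mg0.31Fe0.69)CaSi2O6) = 238.310 g/mol; M(MgO) = 40.304 g/mol.
Moles MgO per formula unit = 0.31 Mg ÷ 1 = 0.3100.
MgO fraction = (0.3100 × 40.304) / 238.310 = 12.494/238.310 = 0.0524.

5.24 wt%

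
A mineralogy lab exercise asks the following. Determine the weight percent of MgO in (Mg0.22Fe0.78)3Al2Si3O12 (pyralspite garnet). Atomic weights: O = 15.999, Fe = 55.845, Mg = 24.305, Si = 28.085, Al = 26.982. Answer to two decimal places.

5.58 wt%

Formula mass = 476.926 g/mol.
0.66 Mg → 0.6600 mol MgO per formula unit; M(MgO) = 40.304, so MgO mass = 26.601 g.
26.601/476.926 × 100 = 5.58 wt%.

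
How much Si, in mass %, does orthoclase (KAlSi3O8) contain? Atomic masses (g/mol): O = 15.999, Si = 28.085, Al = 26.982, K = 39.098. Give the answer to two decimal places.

Formula mass = 1×39.098 + 1×26.982 + 3×28.085 + 8×15.999 = 278.327 g/mol, of which 84.255 g is Si.
So Si makes up 84.255/278.327 = 0.3027 of the mass, i.e. 30.27%.

30.27 mass %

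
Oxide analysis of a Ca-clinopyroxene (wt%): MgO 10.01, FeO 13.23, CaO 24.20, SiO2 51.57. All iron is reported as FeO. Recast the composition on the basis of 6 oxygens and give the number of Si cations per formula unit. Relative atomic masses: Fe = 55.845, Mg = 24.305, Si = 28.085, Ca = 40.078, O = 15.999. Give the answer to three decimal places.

MgO (M=40.304): mol = 0.24836; Mg = 0.24836, O = 0.24836.
FeO (M=71.844): mol = 0.18415; Fe = 0.18415, O = 0.18415.
CaO (M=56.077): mol = 0.43155; Ca = 0.43155, O = 0.43155.
SiO2 (M=60.083): mol = 0.85831; Si = 0.85831, O = 1.71662.
ΣO = 2.58068; factor = 6/ΣO = 2.32497.
Si apfu = 0.85831 × 2.32497 = 1.996.

1.996 Si apfu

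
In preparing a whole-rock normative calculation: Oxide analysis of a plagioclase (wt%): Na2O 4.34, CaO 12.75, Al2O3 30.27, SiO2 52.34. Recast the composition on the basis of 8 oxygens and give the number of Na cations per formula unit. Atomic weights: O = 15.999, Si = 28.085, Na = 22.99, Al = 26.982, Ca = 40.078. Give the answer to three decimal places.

Na2O (M=61.979): mol = 0.07002; Na = 0.14004, O = 0.07002.
CaO (M=56.077): mol = 0.22737; Ca = 0.22737, O = 0.22737.
Al2O3 (M=101.961): mol = 0.29688; Al = 0.59376, O = 0.89064.
SiO2 (M=60.083): mol = 0.87113; Si = 0.87113, O = 1.74226.
ΣO = 2.93029; factor = 8/ΣO = 2.73011.
Na apfu = 0.14004 × 2.73011 = 0.382.

0.382 Na apfu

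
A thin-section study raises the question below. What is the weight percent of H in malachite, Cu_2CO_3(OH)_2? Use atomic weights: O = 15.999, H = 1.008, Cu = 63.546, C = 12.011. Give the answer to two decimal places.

0.91 wt%

M(Cu_2CO_3(OH)_2) = 221.114 g/mol.
H contributes 2 × 1.008 = 2.016 g per mole.
2.016/221.114 = 0.0091 → 0.91%.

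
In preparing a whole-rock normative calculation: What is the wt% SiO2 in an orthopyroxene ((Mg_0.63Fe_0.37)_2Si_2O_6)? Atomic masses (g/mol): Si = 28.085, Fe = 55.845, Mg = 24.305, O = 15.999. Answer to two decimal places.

53.62 wt%

Formula mass = 224.114 g/mol.
2 Si → 2.0000 mol SiO2 per formula unit; M(SiO2) = 60.083, so SiO2 mass = 120.166 g.
120.166/224.114 × 100 = 53.62 wt%.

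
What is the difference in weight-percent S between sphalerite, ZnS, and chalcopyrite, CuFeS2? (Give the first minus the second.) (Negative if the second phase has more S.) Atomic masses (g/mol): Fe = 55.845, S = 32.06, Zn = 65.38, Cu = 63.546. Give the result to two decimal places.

S in ZnS: molar mass 97.440 g/mol; 1×32.06 = 32.060 g → 32.90 wt%.
S in CuFeS2: molar mass 183.511 g/mol; 2×32.06 = 64.120 g → 34.94 wt%.
Difference = 32.90 − 34.94 = -2.04 percentage points.

-2.04 percentage points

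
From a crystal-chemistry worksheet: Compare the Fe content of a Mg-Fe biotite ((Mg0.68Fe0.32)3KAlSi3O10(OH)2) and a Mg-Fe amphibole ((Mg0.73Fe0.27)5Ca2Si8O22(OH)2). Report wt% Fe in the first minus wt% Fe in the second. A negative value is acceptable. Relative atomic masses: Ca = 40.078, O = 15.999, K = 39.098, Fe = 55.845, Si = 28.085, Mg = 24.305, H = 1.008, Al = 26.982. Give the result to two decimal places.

First mineral: 53.611 g Fe in 447.532 g formula = 11.98 wt% Fe.
Second mineral: 75.391 g Fe in 854.932 g formula = 8.82 wt% Fe.
11.98% − 8.82% gives a difference of 3.16 percentage points.

3.16 percentage points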